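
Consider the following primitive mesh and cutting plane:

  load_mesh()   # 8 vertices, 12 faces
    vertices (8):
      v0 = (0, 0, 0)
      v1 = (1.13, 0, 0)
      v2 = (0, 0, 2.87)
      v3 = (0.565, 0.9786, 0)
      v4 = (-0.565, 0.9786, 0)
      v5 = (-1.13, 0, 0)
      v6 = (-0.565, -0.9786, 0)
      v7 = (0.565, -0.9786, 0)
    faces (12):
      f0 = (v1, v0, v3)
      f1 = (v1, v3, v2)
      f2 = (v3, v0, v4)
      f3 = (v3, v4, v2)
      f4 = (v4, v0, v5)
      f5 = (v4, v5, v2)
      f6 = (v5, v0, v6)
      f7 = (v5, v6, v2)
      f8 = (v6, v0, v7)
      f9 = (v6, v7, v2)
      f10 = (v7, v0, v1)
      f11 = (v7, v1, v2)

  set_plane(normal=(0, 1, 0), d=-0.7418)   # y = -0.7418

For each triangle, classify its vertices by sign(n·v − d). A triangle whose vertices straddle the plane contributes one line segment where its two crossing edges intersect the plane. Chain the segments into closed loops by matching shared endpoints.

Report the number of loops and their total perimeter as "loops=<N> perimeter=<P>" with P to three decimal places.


Straddling triangles (6 of 12):
  (v5,v0,v6) [++-] → (-0.428282, -0.7418, 0)–(-0.701718, -0.7418, 0)  len=0.2734
  (v5,v6,v2) [+-+] → (-0.701718, -0.7418, 0)–(-0.428282, -0.7418, 0.694478)  len=0.7464
  (v6,v0,v7) [-+-] → (-0.428282, -0.7418, 0)–(0.428282, -0.7418, 0)  len=0.8566
  (v6,v7,v2) [--+] → (0.428282, -0.7418, 0.694478)–(-0.428282, -0.7418, 0.694478)  len=0.8566
  (v7,v0,v1) [-++] → (0.428282, -0.7418, 0)–(0.701718, -0.7418, 0)  len=0.2734
  (v7,v1,v2) [-++] → (0.701718, -0.7418, 0)–(0.428282, -0.7418, 0.694478)  len=0.7464

Chained into 1 loop(s):
  loop 1: 6 segments, perimeter = 3.7527
Total perimeter = 3.753

loops=1 perimeter=3.753


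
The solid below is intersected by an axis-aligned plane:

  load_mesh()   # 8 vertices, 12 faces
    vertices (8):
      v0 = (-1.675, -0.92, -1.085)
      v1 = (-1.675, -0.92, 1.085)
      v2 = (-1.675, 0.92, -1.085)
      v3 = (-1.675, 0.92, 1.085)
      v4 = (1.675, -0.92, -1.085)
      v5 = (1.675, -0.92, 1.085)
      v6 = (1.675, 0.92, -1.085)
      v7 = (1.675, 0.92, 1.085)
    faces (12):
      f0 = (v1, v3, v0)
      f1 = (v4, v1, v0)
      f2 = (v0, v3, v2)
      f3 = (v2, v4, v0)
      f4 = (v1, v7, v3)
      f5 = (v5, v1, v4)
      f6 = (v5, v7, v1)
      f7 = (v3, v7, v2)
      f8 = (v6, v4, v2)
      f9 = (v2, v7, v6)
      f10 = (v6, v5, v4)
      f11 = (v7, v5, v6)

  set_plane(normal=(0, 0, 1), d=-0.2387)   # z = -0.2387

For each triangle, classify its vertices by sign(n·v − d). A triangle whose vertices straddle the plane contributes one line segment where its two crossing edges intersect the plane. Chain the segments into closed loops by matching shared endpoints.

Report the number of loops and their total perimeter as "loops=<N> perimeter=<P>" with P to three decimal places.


loops=1 perimeter=10.380

Straddling triangles (8 of 12):
  (v1,v3,v0) [++-] → (-1.675, -0.2024, -0.2387)–(-1.675, -0.92, -0.2387)  len=0.7176
  (v4,v1,v0) [-+-] → (0.3685, -0.92, -0.2387)–(-1.675, -0.92, -0.2387)  len=2.0435
  (v0,v3,v2) [-+-] → (-1.675, -0.2024, -0.2387)–(-1.675, 0.92, -0.2387)  len=1.1224
  (v5,v1,v4) [++-] → (0.3685, -0.92, -0.2387)–(1.675, -0.92, -0.2387)  len=1.3065
  (v3,v7,v2) [++-] → (-0.3685, 0.92, -0.2387)–(-1.675, 0.92, -0.2387)  len=1.3065
  (v2,v7,v6) [-+-] → (-0.3685, 0.92, -0.2387)–(1.675, 0.92, -0.2387)  len=2.0435
  (v6,v5,v4) [-+-] → (1.675, 0.2024, -0.2387)–(1.675, -0.92, -0.2387)  len=1.1224
  (v7,v5,v6) [++-] → (1.675, 0.2024, -0.2387)–(1.675, 0.92, -0.2387)  len=0.7176

Chained into 1 loop(s):
  loop 1: 8 segments, perimeter = 10.3800
Total perimeter = 10.380


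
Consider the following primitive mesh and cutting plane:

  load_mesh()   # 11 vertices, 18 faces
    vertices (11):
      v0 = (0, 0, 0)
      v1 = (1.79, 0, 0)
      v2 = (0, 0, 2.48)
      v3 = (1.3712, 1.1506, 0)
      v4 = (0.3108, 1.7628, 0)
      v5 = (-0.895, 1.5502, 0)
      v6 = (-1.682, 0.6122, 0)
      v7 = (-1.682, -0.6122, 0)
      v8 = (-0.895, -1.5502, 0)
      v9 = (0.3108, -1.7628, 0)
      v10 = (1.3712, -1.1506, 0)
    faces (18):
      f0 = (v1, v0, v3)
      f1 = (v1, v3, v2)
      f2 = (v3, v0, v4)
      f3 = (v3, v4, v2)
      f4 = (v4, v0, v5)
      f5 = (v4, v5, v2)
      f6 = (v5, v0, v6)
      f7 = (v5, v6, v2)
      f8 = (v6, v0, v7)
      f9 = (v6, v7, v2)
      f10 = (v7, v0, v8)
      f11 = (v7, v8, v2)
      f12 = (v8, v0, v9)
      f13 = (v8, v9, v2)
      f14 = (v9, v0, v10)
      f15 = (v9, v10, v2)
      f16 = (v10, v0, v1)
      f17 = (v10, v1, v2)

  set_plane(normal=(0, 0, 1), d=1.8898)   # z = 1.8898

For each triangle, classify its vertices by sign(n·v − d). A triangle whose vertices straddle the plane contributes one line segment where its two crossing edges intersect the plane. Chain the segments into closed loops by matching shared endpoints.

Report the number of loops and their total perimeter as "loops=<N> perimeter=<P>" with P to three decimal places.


Straddling triangles (9 of 18):
  (v1,v3,v2) [--+] → (0.326323, 0.273824, 1.8898)–(0.425991, 0, 1.8898)  len=0.2914
  (v3,v4,v2) [--+] → (0.0739654, 0.419518, 1.8898)–(0.326323, 0.273824, 1.8898)  len=0.2914
  (v4,v5,v2) [--+] → (-0.212996, 0.368923, 1.8898)–(0.0739654, 0.419518, 1.8898)  len=0.2914
  (v5,v6,v2) [--+] → (-0.400289, 0.145694, 1.8898)–(-0.212996, 0.368923, 1.8898)  len=0.2914
  (v6,v7,v2) [--+] → (-0.400289, -0.145694, 1.8898)–(-0.400289, 0.145694, 1.8898)  len=0.2914
  (v7,v8,v2) [--+] → (-0.212996, -0.368923, 1.8898)–(-0.400289, -0.145694, 1.8898)  len=0.2914
  (v8,v9,v2) [--+] → (0.0739654, -0.419518, 1.8898)–(-0.212996, -0.368923, 1.8898)  len=0.2914
  (v9,v10,v2) [--+] → (0.326323, -0.273824, 1.8898)–(0.0739654, -0.419518, 1.8898)  len=0.2914
  (v10,v1,v2) [--+] → (0.425991, 0, 1.8898)–(0.326323, -0.273824, 1.8898)  len=0.2914

Chained into 1 loop(s):
  loop 1: 9 segments, perimeter = 2.6225
Total perimeter = 2.623

loops=1 perimeter=2.623


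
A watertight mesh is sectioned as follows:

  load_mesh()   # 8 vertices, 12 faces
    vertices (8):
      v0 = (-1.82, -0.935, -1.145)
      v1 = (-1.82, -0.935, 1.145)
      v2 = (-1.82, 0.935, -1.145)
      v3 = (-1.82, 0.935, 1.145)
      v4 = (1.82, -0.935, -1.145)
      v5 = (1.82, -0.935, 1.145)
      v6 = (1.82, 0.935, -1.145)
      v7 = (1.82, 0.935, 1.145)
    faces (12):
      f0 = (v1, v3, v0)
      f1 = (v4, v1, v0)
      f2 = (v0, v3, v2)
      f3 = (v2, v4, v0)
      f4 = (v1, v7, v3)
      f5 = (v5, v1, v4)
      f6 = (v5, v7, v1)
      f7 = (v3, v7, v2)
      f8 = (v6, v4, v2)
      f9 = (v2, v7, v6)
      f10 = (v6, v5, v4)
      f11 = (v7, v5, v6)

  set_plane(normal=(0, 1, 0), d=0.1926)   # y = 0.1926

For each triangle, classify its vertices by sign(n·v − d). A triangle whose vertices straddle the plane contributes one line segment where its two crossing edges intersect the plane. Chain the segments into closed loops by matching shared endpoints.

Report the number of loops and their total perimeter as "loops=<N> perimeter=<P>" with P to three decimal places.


Straddling triangles (8 of 12):
  (v1,v3,v0) [-+-] → (-1.82, 0.1926, 1.145)–(-1.82, 0.1926, 0.235858)  len=0.9091
  (v0,v3,v2) [-++] → (-1.82, 0.1926, 0.235858)–(-1.82, 0.1926, -1.145)  len=1.3809
  (v2,v4,v0) [+--] → (-0.374901, 0.1926, -1.145)–(-1.82, 0.1926, -1.145)  len=1.4451
  (v1,v7,v3) [-++] → (0.374901, 0.1926, 1.145)–(-1.82, 0.1926, 1.145)  len=2.1949
  (v5,v7,v1) [-+-] → (1.82, 0.1926, 1.145)–(0.374901, 0.1926, 1.145)  len=1.4451
  (v6,v4,v2) [+-+] → (1.82, 0.1926, -1.145)–(-0.374901, 0.1926, -1.145)  len=2.1949
  (v6,v5,v4) [+--] → (1.82, 0.1926, -0.235858)–(1.82, 0.1926, -1.145)  len=0.9091
  (v7,v5,v6) [+-+] → (1.82, 0.1926, 1.145)–(1.82, 0.1926, -0.235858)  len=1.3809

Chained into 1 loop(s):
  loop 1: 8 segments, perimeter = 11.8600
Total perimeter = 11.860

loops=1 perimeter=11.860


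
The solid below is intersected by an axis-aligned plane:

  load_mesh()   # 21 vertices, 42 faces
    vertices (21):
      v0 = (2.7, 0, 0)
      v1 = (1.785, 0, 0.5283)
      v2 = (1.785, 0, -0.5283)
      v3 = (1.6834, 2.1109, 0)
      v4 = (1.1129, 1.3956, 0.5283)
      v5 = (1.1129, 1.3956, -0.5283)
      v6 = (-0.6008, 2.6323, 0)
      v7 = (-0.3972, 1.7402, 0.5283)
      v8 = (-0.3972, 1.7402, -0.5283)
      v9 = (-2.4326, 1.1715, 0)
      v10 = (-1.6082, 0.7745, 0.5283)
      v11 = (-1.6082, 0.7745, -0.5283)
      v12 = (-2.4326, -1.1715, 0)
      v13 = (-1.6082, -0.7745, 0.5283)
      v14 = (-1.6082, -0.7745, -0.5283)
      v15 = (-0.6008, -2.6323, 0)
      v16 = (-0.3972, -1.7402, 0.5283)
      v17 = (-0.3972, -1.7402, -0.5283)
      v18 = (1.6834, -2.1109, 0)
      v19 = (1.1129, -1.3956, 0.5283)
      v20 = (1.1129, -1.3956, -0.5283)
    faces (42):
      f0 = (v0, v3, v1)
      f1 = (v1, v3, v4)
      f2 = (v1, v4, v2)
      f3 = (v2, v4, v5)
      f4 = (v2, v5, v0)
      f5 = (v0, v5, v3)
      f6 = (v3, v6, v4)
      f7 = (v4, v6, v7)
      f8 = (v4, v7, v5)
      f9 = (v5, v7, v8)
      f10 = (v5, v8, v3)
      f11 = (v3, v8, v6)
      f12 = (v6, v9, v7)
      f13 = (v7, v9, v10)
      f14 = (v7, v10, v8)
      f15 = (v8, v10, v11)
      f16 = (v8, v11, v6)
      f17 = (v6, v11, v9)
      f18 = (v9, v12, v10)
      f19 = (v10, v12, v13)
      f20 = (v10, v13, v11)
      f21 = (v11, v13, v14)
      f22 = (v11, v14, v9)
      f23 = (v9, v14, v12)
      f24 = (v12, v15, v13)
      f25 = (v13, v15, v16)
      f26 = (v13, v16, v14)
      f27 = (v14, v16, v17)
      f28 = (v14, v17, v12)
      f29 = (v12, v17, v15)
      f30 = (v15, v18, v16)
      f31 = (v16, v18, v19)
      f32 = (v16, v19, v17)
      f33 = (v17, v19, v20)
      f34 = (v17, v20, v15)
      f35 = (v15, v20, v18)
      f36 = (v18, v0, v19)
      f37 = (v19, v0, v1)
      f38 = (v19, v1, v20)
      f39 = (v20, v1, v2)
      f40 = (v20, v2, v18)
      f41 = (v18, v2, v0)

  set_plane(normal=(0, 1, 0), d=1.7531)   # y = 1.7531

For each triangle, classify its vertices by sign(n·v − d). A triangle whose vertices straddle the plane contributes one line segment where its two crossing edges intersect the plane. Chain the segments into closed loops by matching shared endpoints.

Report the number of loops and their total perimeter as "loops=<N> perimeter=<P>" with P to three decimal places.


Straddling triangles (10 of 42):
  (v0,v3,v1) [-+-] → (1.85571, 1.7531, 0)–(1.70062, 1.7531, 0.0895475)  len=0.1791
  (v1,v3,v4) [-+-] → (1.70062, 1.7531, 0.0895475)–(1.39803, 1.7531, 0.264261)  len=0.3494
  (v0,v5,v3) [--+] → (1.39803, 1.7531, -0.264261)–(1.85571, 1.7531, 0)  len=0.5285
  (v3,v6,v4) [++-] → (0.617511, 1.7531, 0.375581)–(1.39803, 1.7531, 0.264261)  len=0.7884
  (v4,v6,v7) [-+-] → (0.617511, 1.7531, 0.375581)–(-0.400144, 1.7531, 0.520661)  len=1.0279
  (v5,v8,v3) [--+] → (-0.324797, 1.7531, -0.509916)–(1.39803, 1.7531, -0.264261)  len=1.7403
  (v3,v8,v6) [+-+] → (-0.324797, 1.7531, -0.509916)–(-0.400144, 1.7531, -0.520661)  len=0.0761
  (v6,v9,v7) [+--] → (-1.70329, 1.7531, 0)–(-0.400144, 1.7531, 0.520661)  len=1.4033
  (v8,v11,v6) [--+] → (-1.07755, 1.7531, -0.250017)–(-0.400144, 1.7531, -0.520661)  len=0.7295
  (v6,v11,v9) [+--] → (-1.07755, 1.7531, -0.250017)–(-1.70329, 1.7531, 0)  len=0.6738

Chained into 1 loop(s):
  loop 1: 10 segments, perimeter = 7.4963
Total perimeter = 7.496

loops=1 perimeter=7.496


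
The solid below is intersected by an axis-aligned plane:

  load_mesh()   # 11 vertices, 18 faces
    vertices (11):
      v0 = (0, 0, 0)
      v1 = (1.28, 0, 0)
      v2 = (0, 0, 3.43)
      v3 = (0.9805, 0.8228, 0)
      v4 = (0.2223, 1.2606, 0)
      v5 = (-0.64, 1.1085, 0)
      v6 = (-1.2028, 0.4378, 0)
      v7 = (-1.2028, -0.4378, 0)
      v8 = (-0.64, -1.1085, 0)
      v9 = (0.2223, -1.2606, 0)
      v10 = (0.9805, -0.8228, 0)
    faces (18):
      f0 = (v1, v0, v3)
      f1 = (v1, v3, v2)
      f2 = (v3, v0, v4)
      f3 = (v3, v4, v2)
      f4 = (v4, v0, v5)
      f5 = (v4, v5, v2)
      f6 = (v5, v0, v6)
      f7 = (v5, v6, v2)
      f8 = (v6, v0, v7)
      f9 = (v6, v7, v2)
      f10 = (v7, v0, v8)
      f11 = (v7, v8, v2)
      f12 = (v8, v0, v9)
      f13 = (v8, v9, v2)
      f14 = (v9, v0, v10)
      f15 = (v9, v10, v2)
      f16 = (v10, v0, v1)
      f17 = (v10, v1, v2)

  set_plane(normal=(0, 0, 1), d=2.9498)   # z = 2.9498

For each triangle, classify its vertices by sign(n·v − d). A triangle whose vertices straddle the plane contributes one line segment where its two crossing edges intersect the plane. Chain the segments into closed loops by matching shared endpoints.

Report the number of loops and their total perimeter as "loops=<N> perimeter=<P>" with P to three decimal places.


loops=1 perimeter=1.103

Straddling triangles (9 of 18):
  (v1,v3,v2) [--+] → (0.13727, 0.115192, 2.9498)–(0.1792, 0, 2.9498)  len=0.1226
  (v3,v4,v2) [--+] → (0.031122, 0.176484, 2.9498)–(0.13727, 0.115192, 2.9498)  len=0.1226
  (v4,v5,v2) [--+] → (-0.0896, 0.15519, 2.9498)–(0.031122, 0.176484, 2.9498)  len=0.1226
  (v5,v6,v2) [--+] → (-0.168392, 0.061292, 2.9498)–(-0.0896, 0.15519, 2.9498)  len=0.1226
  (v6,v7,v2) [--+] → (-0.168392, -0.061292, 2.9498)–(-0.168392, 0.061292, 2.9498)  len=0.1226
  (v7,v8,v2) [--+] → (-0.0896, -0.15519, 2.9498)–(-0.168392, -0.061292, 2.9498)  len=0.1226
  (v8,v9,v2) [--+] → (0.031122, -0.176484, 2.9498)–(-0.0896, -0.15519, 2.9498)  len=0.1226
  (v9,v10,v2) [--+] → (0.13727, -0.115192, 2.9498)–(0.031122, -0.176484, 2.9498)  len=0.1226
  (v10,v1,v2) [--+] → (0.1792, 0, 2.9498)–(0.13727, -0.115192, 2.9498)  len=0.1226

Chained into 1 loop(s):
  loop 1: 9 segments, perimeter = 1.1032
Total perimeter = 1.103


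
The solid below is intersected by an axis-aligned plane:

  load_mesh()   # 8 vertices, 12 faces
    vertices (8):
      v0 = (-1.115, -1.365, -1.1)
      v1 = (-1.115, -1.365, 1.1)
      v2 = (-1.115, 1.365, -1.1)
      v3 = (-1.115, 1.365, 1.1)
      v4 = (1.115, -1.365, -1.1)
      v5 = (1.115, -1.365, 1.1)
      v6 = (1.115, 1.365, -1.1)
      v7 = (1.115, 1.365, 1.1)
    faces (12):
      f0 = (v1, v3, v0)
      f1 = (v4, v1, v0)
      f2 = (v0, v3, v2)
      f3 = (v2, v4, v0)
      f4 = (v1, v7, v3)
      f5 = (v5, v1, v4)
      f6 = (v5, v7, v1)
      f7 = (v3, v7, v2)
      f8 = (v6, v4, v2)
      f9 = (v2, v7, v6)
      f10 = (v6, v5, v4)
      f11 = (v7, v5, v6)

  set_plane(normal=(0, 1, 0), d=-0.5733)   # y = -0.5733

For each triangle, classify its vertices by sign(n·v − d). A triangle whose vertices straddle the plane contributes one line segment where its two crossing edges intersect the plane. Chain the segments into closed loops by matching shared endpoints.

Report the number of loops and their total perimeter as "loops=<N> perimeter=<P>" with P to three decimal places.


Straddling triangles (8 of 12):
  (v1,v3,v0) [-+-] → (-1.115, -0.5733, 1.1)–(-1.115, -0.5733, -0.462)  len=1.5620
  (v0,v3,v2) [-++] → (-1.115, -0.5733, -0.462)–(-1.115, -0.5733, -1.1)  len=0.6380
  (v2,v4,v0) [+--] → (0.4683, -0.5733, -1.1)–(-1.115, -0.5733, -1.1)  len=1.5833
  (v1,v7,v3) [-++] → (-0.4683, -0.5733, 1.1)–(-1.115, -0.5733, 1.1)  len=0.6467
  (v5,v7,v1) [-+-] → (1.115, -0.5733, 1.1)–(-0.4683, -0.5733, 1.1)  len=1.5833
  (v6,v4,v2) [+-+] → (1.115, -0.5733, -1.1)–(0.4683, -0.5733, -1.1)  len=0.6467
  (v6,v5,v4) [+--] → (1.115, -0.5733, 0.462)–(1.115, -0.5733, -1.1)  len=1.5620
  (v7,v5,v6) [+-+] → (1.115, -0.5733, 1.1)–(1.115, -0.5733, 0.462)  len=0.6380

Chained into 1 loop(s):
  loop 1: 8 segments, perimeter = 8.8600
Total perimeter = 8.860

loops=1 perimeter=8.860


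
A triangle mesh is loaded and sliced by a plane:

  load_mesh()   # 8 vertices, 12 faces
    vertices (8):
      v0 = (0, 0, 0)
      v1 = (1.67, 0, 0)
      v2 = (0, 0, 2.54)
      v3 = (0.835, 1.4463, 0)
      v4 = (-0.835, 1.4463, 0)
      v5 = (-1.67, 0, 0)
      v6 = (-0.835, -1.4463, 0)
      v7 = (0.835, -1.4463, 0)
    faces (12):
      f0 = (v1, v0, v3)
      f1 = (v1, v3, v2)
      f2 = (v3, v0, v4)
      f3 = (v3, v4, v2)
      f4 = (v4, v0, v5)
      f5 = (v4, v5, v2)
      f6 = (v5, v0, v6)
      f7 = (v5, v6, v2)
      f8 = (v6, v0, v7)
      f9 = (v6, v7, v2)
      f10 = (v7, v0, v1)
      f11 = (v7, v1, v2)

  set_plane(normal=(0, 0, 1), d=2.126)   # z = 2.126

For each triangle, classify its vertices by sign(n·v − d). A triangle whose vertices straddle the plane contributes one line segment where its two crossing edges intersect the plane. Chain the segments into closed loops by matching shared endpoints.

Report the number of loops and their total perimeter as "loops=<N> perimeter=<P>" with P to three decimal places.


loops=1 perimeter=1.633

Straddling triangles (6 of 12):
  (v1,v3,v2) [--+] → (0.136098, 0.235736, 2.126)–(0.272197, 0, 2.126)  len=0.2722
  (v3,v4,v2) [--+] → (-0.136098, 0.235736, 2.126)–(0.136098, 0.235736, 2.126)  len=0.2722
  (v4,v5,v2) [--+] → (-0.272197, 0, 2.126)–(-0.136098, 0.235736, 2.126)  len=0.2722
  (v5,v6,v2) [--+] → (-0.136098, -0.235736, 2.126)–(-0.272197, 0, 2.126)  len=0.2722
  (v6,v7,v2) [--+] → (0.136098, -0.235736, 2.126)–(-0.136098, -0.235736, 2.126)  len=0.2722
  (v7,v1,v2) [--+] → (0.272197, 0, 2.126)–(0.136098, -0.235736, 2.126)  len=0.2722

Chained into 1 loop(s):
  loop 1: 6 segments, perimeter = 1.6332
Total perimeter = 1.633


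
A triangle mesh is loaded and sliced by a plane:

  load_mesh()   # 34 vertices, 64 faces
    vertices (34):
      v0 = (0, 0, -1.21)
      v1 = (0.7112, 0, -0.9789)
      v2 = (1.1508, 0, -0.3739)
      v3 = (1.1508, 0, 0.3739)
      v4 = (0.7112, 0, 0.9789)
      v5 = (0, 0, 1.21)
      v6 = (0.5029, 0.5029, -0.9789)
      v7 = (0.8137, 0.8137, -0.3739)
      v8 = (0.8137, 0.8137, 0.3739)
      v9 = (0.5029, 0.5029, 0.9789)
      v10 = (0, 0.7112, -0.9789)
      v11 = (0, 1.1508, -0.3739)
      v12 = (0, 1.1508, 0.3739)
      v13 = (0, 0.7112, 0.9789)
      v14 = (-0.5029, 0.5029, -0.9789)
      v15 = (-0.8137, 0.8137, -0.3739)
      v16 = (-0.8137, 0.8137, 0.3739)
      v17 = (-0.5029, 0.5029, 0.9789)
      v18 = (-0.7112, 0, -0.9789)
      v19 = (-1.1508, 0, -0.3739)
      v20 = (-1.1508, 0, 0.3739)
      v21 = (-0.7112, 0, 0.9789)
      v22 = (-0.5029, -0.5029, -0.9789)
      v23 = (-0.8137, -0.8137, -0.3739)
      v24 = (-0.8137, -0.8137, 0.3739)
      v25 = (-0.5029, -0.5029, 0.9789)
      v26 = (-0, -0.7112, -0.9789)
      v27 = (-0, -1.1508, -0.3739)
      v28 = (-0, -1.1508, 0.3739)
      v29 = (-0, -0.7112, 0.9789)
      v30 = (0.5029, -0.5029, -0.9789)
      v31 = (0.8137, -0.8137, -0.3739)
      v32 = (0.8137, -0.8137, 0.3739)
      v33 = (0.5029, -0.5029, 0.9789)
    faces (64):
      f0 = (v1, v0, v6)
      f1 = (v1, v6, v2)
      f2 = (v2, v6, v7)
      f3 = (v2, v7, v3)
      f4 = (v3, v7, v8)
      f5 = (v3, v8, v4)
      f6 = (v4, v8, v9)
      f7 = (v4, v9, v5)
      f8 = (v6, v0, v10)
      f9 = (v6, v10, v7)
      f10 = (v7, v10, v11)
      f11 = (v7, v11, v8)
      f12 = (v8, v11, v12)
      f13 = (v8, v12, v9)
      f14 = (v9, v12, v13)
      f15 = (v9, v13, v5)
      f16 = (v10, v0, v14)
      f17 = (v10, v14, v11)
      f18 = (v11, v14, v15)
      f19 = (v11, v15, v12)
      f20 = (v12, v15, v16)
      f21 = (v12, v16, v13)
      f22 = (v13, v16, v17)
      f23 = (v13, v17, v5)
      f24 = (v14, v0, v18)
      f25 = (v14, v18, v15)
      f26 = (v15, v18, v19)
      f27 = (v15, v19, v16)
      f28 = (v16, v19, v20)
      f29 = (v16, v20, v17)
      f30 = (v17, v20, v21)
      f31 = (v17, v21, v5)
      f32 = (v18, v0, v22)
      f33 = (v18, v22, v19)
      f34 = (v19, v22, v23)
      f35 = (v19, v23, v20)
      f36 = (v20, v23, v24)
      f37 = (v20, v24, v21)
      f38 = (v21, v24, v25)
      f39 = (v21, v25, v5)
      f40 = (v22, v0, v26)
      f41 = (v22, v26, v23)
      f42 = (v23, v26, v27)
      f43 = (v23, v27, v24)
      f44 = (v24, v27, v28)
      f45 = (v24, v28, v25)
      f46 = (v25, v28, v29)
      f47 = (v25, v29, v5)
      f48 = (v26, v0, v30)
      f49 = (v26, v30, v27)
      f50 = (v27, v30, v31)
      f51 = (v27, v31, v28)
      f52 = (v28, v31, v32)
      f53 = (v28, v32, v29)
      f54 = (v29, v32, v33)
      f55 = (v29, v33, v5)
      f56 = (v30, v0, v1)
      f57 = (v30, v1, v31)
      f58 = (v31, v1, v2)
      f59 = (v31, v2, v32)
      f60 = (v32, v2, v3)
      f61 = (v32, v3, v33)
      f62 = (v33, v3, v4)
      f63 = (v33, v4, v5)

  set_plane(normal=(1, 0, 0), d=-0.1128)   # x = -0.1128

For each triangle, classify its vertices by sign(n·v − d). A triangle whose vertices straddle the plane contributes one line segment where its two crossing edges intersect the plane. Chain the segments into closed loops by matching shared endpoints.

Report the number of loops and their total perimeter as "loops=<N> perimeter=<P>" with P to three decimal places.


Straddling triangles (20 of 64):
  (v10,v0,v14) [++-] → (-0.1128, 0.1128, -1.15816)–(-0.1128, 0.664479, -0.9789)  len=0.5801
  (v10,v14,v11) [+-+] → (-0.1128, 0.664479, -0.9789)–(-0.1128, 1.00548, -0.509601)  len=0.5801
  (v11,v14,v15) [+--] → (-0.1128, 1.00548, -0.509601)–(-0.1128, 1.10407, -0.3739)  len=0.1677
  (v11,v15,v12) [+-+] → (-0.1128, 1.10407, -0.3739)–(-0.1128, 1.10407, 0.270235)  len=0.6441
  (v12,v15,v16) [+--] → (-0.1128, 1.10407, 0.270235)–(-0.1128, 1.10407, 0.3739)  len=0.1037
  (v12,v16,v13) [+-+] → (-0.1128, 1.10407, 0.3739)–(-0.1128, 0.725409, 0.895031)  len=0.6442
  (v13,v16,v17) [+--] → (-0.1128, 0.725409, 0.895031)–(-0.1128, 0.664479, 0.9789)  len=0.1037
  (v13,v17,v5) [+-+] → (-0.1128, 0.664479, 0.9789)–(-0.1128, 0.1128, 1.15816)  len=0.5801
  (v14,v0,v18) [-+-] → (-0.1128, 0.1128, -1.15816)–(-0.1128, 0, -1.17335)  len=0.1138
  (v17,v21,v5) [--+] → (-0.1128, 0, 1.17335)–(-0.1128, 0.1128, 1.15816)  len=0.1138
  (v18,v0,v22) [-+-] → (-0.1128, 0, -1.17335)–(-0.1128, -0.1128, -1.15816)  len=0.1138
  (v21,v25,v5) [--+] → (-0.1128, -0.1128, 1.15816)–(-0.1128, 0, 1.17335)  len=0.1138
  (v22,v0,v26) [-++] → (-0.1128, -0.1128, -1.15816)–(-0.1128, -0.664479, -0.9789)  len=0.5801
  (v22,v26,v23) [-+-] → (-0.1128, -0.664479, -0.9789)–(-0.1128, -0.725409, -0.895031)  len=0.1037
  (v23,v26,v27) [-++] → (-0.1128, -0.725409, -0.895031)–(-0.1128, -1.10407, -0.3739)  len=0.6442
  (v23,v27,v24) [-+-] → (-0.1128, -1.10407, -0.3739)–(-0.1128, -1.10407, -0.270235)  len=0.1037
  (v24,v27,v28) [-++] → (-0.1128, -1.10407, -0.270235)–(-0.1128, -1.10407, 0.3739)  len=0.6441
  (v24,v28,v25) [-+-] → (-0.1128, -1.10407, 0.3739)–(-0.1128, -1.00548, 0.509601)  len=0.1677
  (v25,v28,v29) [-++] → (-0.1128, -1.00548, 0.509601)–(-0.1128, -0.664479, 0.9789)  len=0.5801
  (v25,v29,v5) [-++] → (-0.1128, -0.664479, 0.9789)–(-0.1128, -0.1128, 1.15816)  len=0.5801

Chained into 1 loop(s):
  loop 1: 20 segments, perimeter = 7.2625
Total perimeter = 7.263

loops=1 perimeter=7.263


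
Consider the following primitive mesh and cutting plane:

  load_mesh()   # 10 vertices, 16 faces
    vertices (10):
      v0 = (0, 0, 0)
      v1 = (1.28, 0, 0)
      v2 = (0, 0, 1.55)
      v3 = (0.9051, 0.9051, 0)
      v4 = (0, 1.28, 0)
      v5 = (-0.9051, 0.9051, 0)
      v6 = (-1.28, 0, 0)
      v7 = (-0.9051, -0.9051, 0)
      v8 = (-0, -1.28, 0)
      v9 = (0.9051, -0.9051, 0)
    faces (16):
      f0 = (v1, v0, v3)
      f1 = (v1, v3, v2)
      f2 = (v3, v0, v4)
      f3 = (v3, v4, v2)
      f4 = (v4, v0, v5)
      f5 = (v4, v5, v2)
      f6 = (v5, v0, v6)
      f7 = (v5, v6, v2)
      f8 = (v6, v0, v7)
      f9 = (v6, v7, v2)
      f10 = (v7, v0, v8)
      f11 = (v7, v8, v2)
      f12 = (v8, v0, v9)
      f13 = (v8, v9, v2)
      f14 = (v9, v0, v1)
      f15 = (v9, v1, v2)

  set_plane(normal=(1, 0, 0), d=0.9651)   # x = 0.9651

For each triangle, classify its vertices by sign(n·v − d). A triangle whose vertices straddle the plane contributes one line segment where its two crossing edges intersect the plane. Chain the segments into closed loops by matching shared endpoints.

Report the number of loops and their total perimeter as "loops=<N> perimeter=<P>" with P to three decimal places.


Straddling triangles (4 of 16):
  (v1,v0,v3) [+--] → (0.9651, 0, 0)–(0.9651, 0.760245, 0)  len=0.7602
  (v1,v3,v2) [+--] → (0.9651, 0.760245, 0)–(0.9651, 0, 0.381324)  len=0.8505
  (v9,v0,v1) [--+] → (0.9651, 0, 0)–(0.9651, -0.760245, 0)  len=0.7602
  (v9,v1,v2) [-+-] → (0.9651, -0.760245, 0)–(0.9651, 0, 0.381324)  len=0.8505

Chained into 1 loop(s):
  loop 1: 4 segments, perimeter = 3.2215
Total perimeter = 3.222

loops=1 perimeter=3.222


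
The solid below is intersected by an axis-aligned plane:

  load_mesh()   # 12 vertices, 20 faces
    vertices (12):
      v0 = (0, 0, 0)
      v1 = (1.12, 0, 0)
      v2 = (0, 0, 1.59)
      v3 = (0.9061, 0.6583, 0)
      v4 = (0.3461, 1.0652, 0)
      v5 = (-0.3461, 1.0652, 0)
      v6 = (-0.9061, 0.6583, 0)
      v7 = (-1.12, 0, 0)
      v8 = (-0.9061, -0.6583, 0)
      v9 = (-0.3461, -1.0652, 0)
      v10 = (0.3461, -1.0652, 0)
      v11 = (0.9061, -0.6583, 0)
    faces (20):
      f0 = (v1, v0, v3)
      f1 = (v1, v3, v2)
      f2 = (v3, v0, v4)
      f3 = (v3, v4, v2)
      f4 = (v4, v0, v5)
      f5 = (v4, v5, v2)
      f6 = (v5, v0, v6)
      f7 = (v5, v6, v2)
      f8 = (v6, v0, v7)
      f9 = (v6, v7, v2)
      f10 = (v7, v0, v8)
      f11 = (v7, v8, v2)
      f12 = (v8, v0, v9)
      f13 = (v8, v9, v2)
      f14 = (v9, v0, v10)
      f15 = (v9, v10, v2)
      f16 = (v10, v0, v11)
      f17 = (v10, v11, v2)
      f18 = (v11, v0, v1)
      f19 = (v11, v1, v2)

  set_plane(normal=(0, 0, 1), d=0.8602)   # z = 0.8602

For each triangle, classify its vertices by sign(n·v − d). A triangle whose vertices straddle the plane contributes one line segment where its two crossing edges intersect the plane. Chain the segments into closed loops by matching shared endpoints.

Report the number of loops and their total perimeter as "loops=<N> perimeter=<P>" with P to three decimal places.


loops=1 perimeter=3.177

Straddling triangles (10 of 20):
  (v1,v3,v2) [--+] → (0.415894, 0.302156, 0.8602)–(0.514073, 0, 0.8602)  len=0.3177
  (v3,v4,v2) [--+] → (0.158858, 0.48892, 0.8602)–(0.415894, 0.302156, 0.8602)  len=0.3177
  (v4,v5,v2) [--+] → (-0.158858, 0.48892, 0.8602)–(0.158858, 0.48892, 0.8602)  len=0.3177
  (v5,v6,v2) [--+] → (-0.415894, 0.302156, 0.8602)–(-0.158858, 0.48892, 0.8602)  len=0.3177
  (v6,v7,v2) [--+] → (-0.514073, 0, 0.8602)–(-0.415894, 0.302156, 0.8602)  len=0.3177
  (v7,v8,v2) [--+] → (-0.415894, -0.302156, 0.8602)–(-0.514073, 0, 0.8602)  len=0.3177
  (v8,v9,v2) [--+] → (-0.158858, -0.48892, 0.8602)–(-0.415894, -0.302156, 0.8602)  len=0.3177
  (v9,v10,v2) [--+] → (0.158858, -0.48892, 0.8602)–(-0.158858, -0.48892, 0.8602)  len=0.3177
  (v10,v11,v2) [--+] → (0.415894, -0.302156, 0.8602)–(0.158858, -0.48892, 0.8602)  len=0.3177
  (v11,v1,v2) [--+] → (0.514073, 0, 0.8602)–(0.415894, -0.302156, 0.8602)  len=0.3177

Chained into 1 loop(s):
  loop 1: 10 segments, perimeter = 3.1772
Total perimeter = 3.177


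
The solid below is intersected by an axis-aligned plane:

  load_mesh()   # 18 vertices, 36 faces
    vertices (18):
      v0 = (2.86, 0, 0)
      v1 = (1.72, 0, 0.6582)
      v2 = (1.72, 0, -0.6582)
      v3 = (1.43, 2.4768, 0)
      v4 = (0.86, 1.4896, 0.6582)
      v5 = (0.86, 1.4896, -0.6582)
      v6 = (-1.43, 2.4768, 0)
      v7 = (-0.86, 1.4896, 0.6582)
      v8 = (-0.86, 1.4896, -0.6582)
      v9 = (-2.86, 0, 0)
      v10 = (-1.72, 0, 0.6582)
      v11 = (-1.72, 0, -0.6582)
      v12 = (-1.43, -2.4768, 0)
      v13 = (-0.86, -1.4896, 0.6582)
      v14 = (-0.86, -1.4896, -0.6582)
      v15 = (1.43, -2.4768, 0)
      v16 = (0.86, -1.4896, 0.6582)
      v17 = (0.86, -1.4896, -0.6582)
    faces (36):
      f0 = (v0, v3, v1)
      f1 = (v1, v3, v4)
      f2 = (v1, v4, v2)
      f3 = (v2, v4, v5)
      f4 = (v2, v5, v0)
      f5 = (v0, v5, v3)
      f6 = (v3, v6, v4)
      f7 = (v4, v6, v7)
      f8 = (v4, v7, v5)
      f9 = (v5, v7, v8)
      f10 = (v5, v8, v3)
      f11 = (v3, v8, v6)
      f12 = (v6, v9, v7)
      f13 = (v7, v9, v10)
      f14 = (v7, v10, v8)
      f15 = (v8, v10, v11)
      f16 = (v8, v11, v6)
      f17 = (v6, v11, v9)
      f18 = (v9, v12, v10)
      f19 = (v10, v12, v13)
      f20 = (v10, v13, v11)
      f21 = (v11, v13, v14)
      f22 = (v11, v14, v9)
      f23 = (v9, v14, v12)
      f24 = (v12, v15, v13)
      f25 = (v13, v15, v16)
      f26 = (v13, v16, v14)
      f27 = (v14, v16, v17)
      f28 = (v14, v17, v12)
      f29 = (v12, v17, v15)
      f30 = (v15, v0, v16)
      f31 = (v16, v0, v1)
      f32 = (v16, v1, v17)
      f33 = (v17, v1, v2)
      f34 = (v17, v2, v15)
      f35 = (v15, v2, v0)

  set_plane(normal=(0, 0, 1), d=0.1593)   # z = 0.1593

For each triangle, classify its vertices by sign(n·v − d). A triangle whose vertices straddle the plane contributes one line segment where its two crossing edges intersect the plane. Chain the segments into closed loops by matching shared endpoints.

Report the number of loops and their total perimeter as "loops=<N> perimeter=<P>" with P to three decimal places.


loops=2 perimeter=25.825

Straddling triangles (24 of 36):
  (v0,v3,v1) [--+] → (1.50019, 1.87736, 0.1593)–(2.58409, 0, 0.1593)  len=2.1678
  (v1,v3,v4) [+-+] → (1.50019, 1.87736, 0.1593)–(1.29205, 2.23787, 0.1593)  len=0.4163
  (v1,v4,v2) [++-] → (1.18593, 0.925059, 0.1593)–(1.72, 0, 0.1593)  len=1.0682
  (v2,v4,v5) [-+-] → (1.18593, 0.925059, 0.1593)–(0.86, 1.4896, 0.1593)  len=0.6519
  (v3,v6,v4) [--+] → (-0.875766, 2.23787, 0.1593)–(1.29205, 2.23787, 0.1593)  len=2.1678
  (v4,v6,v7) [+-+] → (-0.875766, 2.23787, 0.1593)–(-1.29205, 2.23787, 0.1593)  len=0.4163
  (v4,v7,v5) [++-] → (-0.20814, 1.4896, 0.1593)–(0.86, 1.4896, 0.1593)  len=1.0681
  (v5,v7,v8) [-+-] → (-0.20814, 1.4896, 0.1593)–(-0.86, 1.4896, 0.1593)  len=0.6519
  (v6,v9,v7) [--+] → (-2.37595, 0.360519, 0.1593)–(-1.29205, 2.23787, 0.1593)  len=2.1678
  (v7,v9,v10) [+-+] → (-2.37595, 0.360519, 0.1593)–(-2.58409, 0, 0.1593)  len=0.4163
  (v7,v10,v8) [++-] → (-1.39407, 0.564541, 0.1593)–(-0.86, 1.4896, 0.1593)  len=1.0682
  (v8,v10,v11) [-+-] → (-1.39407, 0.564541, 0.1593)–(-1.72, 0, 0.1593)  len=0.6519
  (v9,v12,v10) [--+] → (-1.50019, -1.87736, 0.1593)–(-2.58409, 0, 0.1593)  len=2.1678
  (v10,v12,v13) [+-+] → (-1.50019, -1.87736, 0.1593)–(-1.29205, -2.23787, 0.1593)  len=0.4163
  (v10,v13,v11) [++-] → (-1.18593, -0.925059, 0.1593)–(-1.72, 0, 0.1593)  len=1.0682
  (v11,v13,v14) [-+-] → (-1.18593, -0.925059, 0.1593)–(-0.86, -1.4896, 0.1593)  len=0.6519
  (v12,v15,v13) [--+] → (0.875766, -2.23787, 0.1593)–(-1.29205, -2.23787, 0.1593)  len=2.1678
  (v13,v15,v16) [+-+] → (0.875766, -2.23787, 0.1593)–(1.29205, -2.23787, 0.1593)  len=0.4163
  (v13,v16,v14) [++-] → (0.20814, -1.4896, 0.1593)–(-0.86, -1.4896, 0.1593)  len=1.0681
  (v14,v16,v17) [-+-] → (0.20814, -1.4896, 0.1593)–(0.86, -1.4896, 0.1593)  len=0.6519
  (v15,v0,v16) [--+] → (2.37595, -0.360519, 0.1593)–(1.29205, -2.23787, 0.1593)  len=2.1678
  (v16,v0,v1) [+-+] → (2.37595, -0.360519, 0.1593)–(2.58409, 0, 0.1593)  len=0.4163
  (v16,v1,v17) [++-] → (1.39407, -0.564541, 0.1593)–(0.86, -1.4896, 0.1593)  len=1.0682
  (v17,v1,v2) [-+-] → (1.39407, -0.564541, 0.1593)–(1.72, 0, 0.1593)  len=0.6519

Chained into 2 loop(s):
  loop 1: 12 segments, perimeter = 15.5045
  loop 2: 12 segments, perimeter = 10.3201
Total perimeter = 25.825


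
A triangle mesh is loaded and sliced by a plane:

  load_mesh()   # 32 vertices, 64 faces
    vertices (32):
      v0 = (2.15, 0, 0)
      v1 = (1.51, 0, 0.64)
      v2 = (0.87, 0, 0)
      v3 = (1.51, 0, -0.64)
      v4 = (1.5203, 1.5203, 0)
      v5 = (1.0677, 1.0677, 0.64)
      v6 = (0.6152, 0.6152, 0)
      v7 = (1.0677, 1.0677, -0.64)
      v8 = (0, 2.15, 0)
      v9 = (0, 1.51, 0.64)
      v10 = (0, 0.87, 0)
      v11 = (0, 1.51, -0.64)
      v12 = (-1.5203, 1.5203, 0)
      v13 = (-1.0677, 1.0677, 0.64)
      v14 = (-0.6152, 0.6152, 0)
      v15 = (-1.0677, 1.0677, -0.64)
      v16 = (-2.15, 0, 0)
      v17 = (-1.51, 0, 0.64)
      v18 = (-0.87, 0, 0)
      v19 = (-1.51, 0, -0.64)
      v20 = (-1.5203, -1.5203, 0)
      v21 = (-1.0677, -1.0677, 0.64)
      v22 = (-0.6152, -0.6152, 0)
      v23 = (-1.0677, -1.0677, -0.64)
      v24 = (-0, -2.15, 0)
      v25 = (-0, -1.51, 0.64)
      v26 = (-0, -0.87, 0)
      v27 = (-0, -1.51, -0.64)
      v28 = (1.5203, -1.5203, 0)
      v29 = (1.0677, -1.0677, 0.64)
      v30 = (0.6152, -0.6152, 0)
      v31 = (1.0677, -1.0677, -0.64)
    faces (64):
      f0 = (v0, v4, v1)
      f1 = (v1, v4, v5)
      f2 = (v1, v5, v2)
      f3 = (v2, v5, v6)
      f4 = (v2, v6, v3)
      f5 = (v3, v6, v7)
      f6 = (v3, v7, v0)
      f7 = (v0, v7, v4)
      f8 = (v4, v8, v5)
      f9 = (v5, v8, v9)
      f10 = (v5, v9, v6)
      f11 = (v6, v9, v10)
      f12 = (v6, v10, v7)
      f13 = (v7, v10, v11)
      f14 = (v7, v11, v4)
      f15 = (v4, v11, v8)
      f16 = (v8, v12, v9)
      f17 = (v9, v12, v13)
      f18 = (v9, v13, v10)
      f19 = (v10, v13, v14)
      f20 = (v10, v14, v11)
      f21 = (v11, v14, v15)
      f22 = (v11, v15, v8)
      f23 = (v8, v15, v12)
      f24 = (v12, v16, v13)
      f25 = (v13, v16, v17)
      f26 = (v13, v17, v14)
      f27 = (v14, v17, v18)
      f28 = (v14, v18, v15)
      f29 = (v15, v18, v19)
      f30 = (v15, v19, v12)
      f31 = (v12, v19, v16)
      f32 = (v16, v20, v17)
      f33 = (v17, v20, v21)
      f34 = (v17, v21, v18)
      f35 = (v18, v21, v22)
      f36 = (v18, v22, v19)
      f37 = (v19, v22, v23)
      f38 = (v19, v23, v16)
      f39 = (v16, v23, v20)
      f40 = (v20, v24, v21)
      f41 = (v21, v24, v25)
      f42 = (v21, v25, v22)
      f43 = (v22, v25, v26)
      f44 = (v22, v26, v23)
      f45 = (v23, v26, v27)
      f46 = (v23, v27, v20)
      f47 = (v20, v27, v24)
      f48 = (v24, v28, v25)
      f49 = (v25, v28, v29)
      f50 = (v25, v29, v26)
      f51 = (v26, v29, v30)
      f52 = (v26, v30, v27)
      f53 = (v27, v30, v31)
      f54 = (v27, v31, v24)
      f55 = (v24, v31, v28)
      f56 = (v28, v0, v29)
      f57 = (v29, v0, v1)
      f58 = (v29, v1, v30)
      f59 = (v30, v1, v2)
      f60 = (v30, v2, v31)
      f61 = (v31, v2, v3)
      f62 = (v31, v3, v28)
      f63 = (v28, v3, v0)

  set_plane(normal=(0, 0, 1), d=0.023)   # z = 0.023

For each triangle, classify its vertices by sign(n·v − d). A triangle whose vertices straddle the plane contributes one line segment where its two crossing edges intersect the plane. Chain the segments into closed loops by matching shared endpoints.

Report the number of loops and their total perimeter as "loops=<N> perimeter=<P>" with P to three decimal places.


Straddling triangles (32 of 64):
  (v0,v4,v1) [--+] → (1.51993, 1.46566, 0.023)–(2.127, 0, 0.023)  len=1.5864
  (v1,v4,v5) [+-+] → (1.51993, 1.46566, 0.023)–(1.50403, 1.50403, 0.023)  len=0.0415
  (v1,v5,v2) [++-] → (0.877105, 0.0383705, 0.023)–(0.893, 0, 0.023)  len=0.0415
  (v2,v5,v6) [-+-] → (0.877105, 0.0383705, 0.023)–(0.631462, 0.631462, 0.023)  len=0.6419
  (v4,v8,v5) [--+] → (0.0383705, 2.1111, 0.023)–(1.50403, 1.50403, 0.023)  len=1.5864
  (v5,v8,v9) [+-+] → (0.0383705, 2.1111, 0.023)–(0, 2.127, 0.023)  len=0.0415
  (v5,v9,v6) [++-] → (0.593091, 0.647357, 0.023)–(0.631462, 0.631462, 0.023)  len=0.0415
  (v6,v9,v10) [-+-] → (0.593091, 0.647357, 0.023)–(0, 0.893, 0.023)  len=0.6419
  (v8,v12,v9) [--+] → (-1.46566, 1.51993, 0.023)–(0, 2.127, 0.023)  len=1.5864
  (v9,v12,v13) [+-+] → (-1.46566, 1.51993, 0.023)–(-1.50403, 1.50403, 0.023)  len=0.0415
  (v9,v13,v10) [++-] → (-0.0383705, 0.877105, 0.023)–(0, 0.893, 0.023)  len=0.0415
  (v10,v13,v14) [-+-] → (-0.0383705, 0.877105, 0.023)–(-0.631462, 0.631462, 0.023)  len=0.6419
  (v12,v16,v13) [--+] → (-2.1111, 0.0383705, 0.023)–(-1.50403, 1.50403, 0.023)  len=1.5864
  (v13,v16,v17) [+-+] → (-2.1111, 0.0383705, 0.023)–(-2.127, 0, 0.023)  len=0.0415
  (v13,v17,v14) [++-] → (-0.647357, 0.593091, 0.023)–(-0.631462, 0.631462, 0.023)  len=0.0415
  (v14,v17,v18) [-+-] → (-0.647357, 0.593091, 0.023)–(-0.893, 0, 0.023)  len=0.6419
  (v16,v20,v17) [--+] → (-1.51993, -1.46566, 0.023)–(-2.127, 0, 0.023)  len=1.5864
  (v17,v20,v21) [+-+] → (-1.51993, -1.46566, 0.023)–(-1.50403, -1.50403, 0.023)  len=0.0415
  (v17,v21,v18) [++-] → (-0.877105, -0.0383705, 0.023)–(-0.893, 0, 0.023)  len=0.0415
  (v18,v21,v22) [-+-] → (-0.877105, -0.0383705, 0.023)–(-0.631462, -0.631462, 0.023)  len=0.6419
  (v20,v24,v21) [--+] → (-0.0383705, -2.1111, 0.023)–(-1.50403, -1.50403, 0.023)  len=1.5864
  (v21,v24,v25) [+-+] → (-0.0383705, -2.1111, 0.023)–(0, -2.127, 0.023)  len=0.0415
  (v21,v25,v22) [++-] → (-0.593091, -0.647357, 0.023)–(-0.631462, -0.631462, 0.023)  len=0.0415
  (v22,v25,v26) [-+-] → (-0.593091, -0.647357, 0.023)–(0, -0.893, 0.023)  len=0.6419
  (v24,v28,v25) [--+] → (1.46566, -1.51993, 0.023)–(0, -2.127, 0.023)  len=1.5864
  (v25,v28,v29) [+-+] → (1.46566, -1.51993, 0.023)–(1.50403, -1.50403, 0.023)  len=0.0415
  (v25,v29,v26) [++-] → (0.0383705, -0.877105, 0.023)–(0, -0.893, 0.023)  len=0.0415
  (v26,v29,v30) [-+-] → (0.0383705, -0.877105, 0.023)–(0.631462, -0.631462, 0.023)  len=0.6419
  (v28,v0,v29) [--+] → (2.1111, -0.0383705, 0.023)–(1.50403, -1.50403, 0.023)  len=1.5864
  (v29,v0,v1) [+-+] → (2.1111, -0.0383705, 0.023)–(2.127, 0, 0.023)  len=0.0415
  (v29,v1,v30) [++-] → (0.647357, -0.593091, 0.023)–(0.631462, -0.631462, 0.023)  len=0.0415
  (v30,v1,v2) [-+-] → (0.647357, -0.593091, 0.023)–(0.893, 0, 0.023)  len=0.6419

Chained into 2 loop(s):
  loop 1: 16 segments, perimeter = 13.0236
  loop 2: 16 segments, perimeter = 5.4678
Total perimeter = 18.491

loops=2 perimeter=18.491


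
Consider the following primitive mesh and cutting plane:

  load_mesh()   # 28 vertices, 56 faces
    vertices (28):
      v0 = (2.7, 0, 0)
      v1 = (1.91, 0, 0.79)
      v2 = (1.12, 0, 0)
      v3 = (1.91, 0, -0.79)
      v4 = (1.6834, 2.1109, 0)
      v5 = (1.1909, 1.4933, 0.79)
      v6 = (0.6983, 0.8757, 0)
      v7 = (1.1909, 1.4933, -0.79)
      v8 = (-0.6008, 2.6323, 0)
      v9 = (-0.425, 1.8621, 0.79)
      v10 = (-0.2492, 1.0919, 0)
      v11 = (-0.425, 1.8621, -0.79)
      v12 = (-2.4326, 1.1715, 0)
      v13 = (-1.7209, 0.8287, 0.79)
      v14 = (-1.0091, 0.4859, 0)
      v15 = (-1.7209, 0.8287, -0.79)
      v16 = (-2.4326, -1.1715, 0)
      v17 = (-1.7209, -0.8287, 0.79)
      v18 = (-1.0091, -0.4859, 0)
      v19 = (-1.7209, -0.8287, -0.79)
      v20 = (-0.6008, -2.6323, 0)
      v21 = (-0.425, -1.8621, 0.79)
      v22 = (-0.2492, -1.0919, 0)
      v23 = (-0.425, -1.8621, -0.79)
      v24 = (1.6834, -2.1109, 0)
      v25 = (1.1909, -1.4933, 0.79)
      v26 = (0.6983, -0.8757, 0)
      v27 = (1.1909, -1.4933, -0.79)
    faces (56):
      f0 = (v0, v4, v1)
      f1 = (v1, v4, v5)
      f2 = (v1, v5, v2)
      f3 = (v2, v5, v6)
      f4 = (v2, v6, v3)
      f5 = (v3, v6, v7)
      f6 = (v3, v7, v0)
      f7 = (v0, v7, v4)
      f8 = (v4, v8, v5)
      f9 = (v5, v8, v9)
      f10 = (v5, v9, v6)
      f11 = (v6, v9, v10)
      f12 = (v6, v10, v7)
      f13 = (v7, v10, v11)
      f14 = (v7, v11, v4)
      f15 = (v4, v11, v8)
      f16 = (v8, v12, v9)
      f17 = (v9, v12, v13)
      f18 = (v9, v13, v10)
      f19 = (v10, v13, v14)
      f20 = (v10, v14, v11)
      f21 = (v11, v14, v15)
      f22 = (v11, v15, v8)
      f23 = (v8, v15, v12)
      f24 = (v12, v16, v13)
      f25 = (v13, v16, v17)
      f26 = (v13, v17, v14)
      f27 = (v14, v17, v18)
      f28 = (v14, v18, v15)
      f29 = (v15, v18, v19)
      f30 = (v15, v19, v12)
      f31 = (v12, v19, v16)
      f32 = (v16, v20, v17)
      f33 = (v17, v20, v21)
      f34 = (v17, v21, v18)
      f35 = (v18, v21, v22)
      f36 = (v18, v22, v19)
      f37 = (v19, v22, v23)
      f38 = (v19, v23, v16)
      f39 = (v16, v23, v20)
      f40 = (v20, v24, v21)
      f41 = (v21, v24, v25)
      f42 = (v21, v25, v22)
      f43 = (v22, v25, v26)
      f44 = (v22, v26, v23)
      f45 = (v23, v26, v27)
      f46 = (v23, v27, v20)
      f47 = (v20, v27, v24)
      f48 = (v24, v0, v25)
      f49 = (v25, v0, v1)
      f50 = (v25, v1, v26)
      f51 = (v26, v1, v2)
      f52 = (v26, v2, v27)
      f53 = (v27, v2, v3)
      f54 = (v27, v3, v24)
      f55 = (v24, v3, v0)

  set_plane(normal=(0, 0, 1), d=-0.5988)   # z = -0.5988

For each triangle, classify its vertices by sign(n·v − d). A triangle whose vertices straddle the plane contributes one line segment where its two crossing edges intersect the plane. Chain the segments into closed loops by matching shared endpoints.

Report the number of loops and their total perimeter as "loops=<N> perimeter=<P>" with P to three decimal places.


Straddling triangles (28 of 56):
  (v2,v6,v3) [++-] → (1.61674, 0.211942, -0.5988)–(1.7188, 0, -0.5988)  len=0.2352
  (v3,v6,v7) [-+-] → (1.61674, 0.211942, -0.5988)–(1.07168, 1.34383, -0.5988)  len=1.2563
  (v3,v7,v0) [--+] → (1.55614, 1.13188, -0.5988)–(2.1012, 0, -0.5988)  len=1.2563
  (v0,v7,v4) [+-+] → (1.55614, 1.13188, -0.5988)–(1.3101, 1.64277, -0.5988)  len=0.5671
  (v6,v10,v7) [++-] → (0.842359, 1.39615, -0.5988)–(1.07168, 1.34383, -0.5988)  len=0.2352
  (v7,v10,v11) [-+-] → (0.842359, 1.39615, -0.5988)–(-0.382452, 1.67569, -0.5988)  len=1.2563
  (v7,v11,v4) [--+] → (0.0852862, 1.92232, -0.5988)–(1.3101, 1.64277, -0.5988)  len=1.2563
  (v4,v11,v8) [+-+] → (0.0852862, 1.92232, -0.5988)–(-0.467548, 2.04851, -0.5988)  len=0.5671
  (v10,v14,v11) [++-] → (-0.566367, 1.52902, -0.5988)–(-0.382452, 1.67569, -0.5988)  len=0.2352
  (v11,v14,v15) [-+-] → (-0.566367, 1.52902, -0.5988)–(-1.54863, 0.745734, -0.5988)  len=1.2563
  (v11,v15,v8) [--+] → (-1.44981, 1.26522, -0.5988)–(-0.467548, 2.04851, -0.5988)  len=1.2563
  (v8,v15,v12) [+-+] → (-1.44981, 1.26522, -0.5988)–(-1.89315, 0.911666, -0.5988)  len=0.5671
  (v14,v18,v15) [++-] → (-1.54863, 0.510534, -0.5988)–(-1.54863, 0.745734, -0.5988)  len=0.2352
  (v15,v18,v19) [-+-] → (-1.54863, 0.510534, -0.5988)–(-1.54863, -0.745734, -0.5988)  len=1.2563
  (v15,v19,v12) [--+] → (-1.89315, -0.344601, -0.5988)–(-1.89315, 0.911666, -0.5988)  len=1.2563
  (v12,v19,v16) [+-+] → (-1.89315, -0.344601, -0.5988)–(-1.89315, -0.911666, -0.5988)  len=0.5671
  (v18,v22,v19) [++-] → (-1.36471, -0.892401, -0.5988)–(-1.54863, -0.745734, -0.5988)  len=0.2352
  (v19,v22,v23) [-+-] → (-1.36471, -0.892401, -0.5988)–(-0.382452, -1.67569, -0.5988)  len=1.2563
  (v19,v23,v16) [--+] → (-0.91089, -1.69496, -0.5988)–(-1.89315, -0.911666, -0.5988)  len=1.2563
  (v16,v23,v20) [+-+] → (-0.91089, -1.69496, -0.5988)–(-0.467548, -2.04851, -0.5988)  len=0.5671
  (v22,v26,v23) [++-] → (-0.153133, -1.62337, -0.5988)–(-0.382452, -1.67569, -0.5988)  len=0.2352
  (v23,v26,v27) [-+-] → (-0.153133, -1.62337, -0.5988)–(1.07168, -1.34383, -0.5988)  len=1.2563
  (v23,v27,v20) [--+] → (0.757263, -1.76897, -0.5988)–(-0.467548, -2.04851, -0.5988)  len=1.2563
  (v20,v27,v24) [+-+] → (0.757263, -1.76897, -0.5988)–(1.3101, -1.64277, -0.5988)  len=0.5671
  (v26,v2,v27) [++-] → (1.17374, -1.13188, -0.5988)–(1.07168, -1.34383, -0.5988)  len=0.2352
  (v27,v2,v3) [-+-] → (1.17374, -1.13188, -0.5988)–(1.7188, 0, -0.5988)  len=1.2563
  (v27,v3,v24) [--+] → (1.85516, -0.510891, -0.5988)–(1.3101, -1.64277, -0.5988)  len=1.2563
  (v24,v3,v0) [+-+] → (1.85516, -0.510891, -0.5988)–(2.1012, 0, -0.5988)  len=0.5671

Chained into 2 loop(s):
  loop 1: 14 segments, perimeter = 10.4407
  loop 2: 14 segments, perimeter = 12.7635
Total perimeter = 23.204

loops=2 perimeter=23.204
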